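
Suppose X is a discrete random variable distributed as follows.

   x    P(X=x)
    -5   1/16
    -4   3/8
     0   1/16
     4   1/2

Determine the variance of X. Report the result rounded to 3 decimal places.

E[X] = (1/16)·(-5) + (3/8)·(-4) + (1/16)·0 + (1/2)·4 = 3/16
E[X²] = (1/16)·25 + (3/8)·16 + (1/16)·0 + (1/2)·16 = 249/16
Var(X) = 249/16 − (3/16)² = 3975/256 ≈ 15.527

15.527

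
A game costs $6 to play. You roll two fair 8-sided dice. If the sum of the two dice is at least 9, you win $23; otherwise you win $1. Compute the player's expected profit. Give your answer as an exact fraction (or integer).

59/8 dollars

E[payout] = (7/16)·1 + (9/16)·23 = 107/8
Expected profit = 107/8 − 6 = 59/8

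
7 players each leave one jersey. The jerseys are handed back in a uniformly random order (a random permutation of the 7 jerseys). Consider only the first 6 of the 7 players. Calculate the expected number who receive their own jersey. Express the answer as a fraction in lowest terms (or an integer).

6/7

Let Xᵢ = 1 if person i gets their own jersey. For each i, P(Xᵢ=1) = 1/7.
By linearity of expectation, E[X₁+…+X_6] = 6·(1/7) = 6/7.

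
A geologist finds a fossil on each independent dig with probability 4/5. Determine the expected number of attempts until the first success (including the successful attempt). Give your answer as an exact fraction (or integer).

5/4

For a geometric distribution, E[trials] = 1/p = 1/(4/5) = 5/4.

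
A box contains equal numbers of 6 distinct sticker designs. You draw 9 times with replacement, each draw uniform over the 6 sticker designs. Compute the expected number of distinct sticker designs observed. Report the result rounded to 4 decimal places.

4.8372

Let Xⱼ=1 if type j appears at least once. P(Xⱼ=1) = 1 − ((6−1)/6)^9 = 8124571/10077696.
E[#distinct] = 6·8124571/10077696 = 8124571/1679616.
≈ 4.8372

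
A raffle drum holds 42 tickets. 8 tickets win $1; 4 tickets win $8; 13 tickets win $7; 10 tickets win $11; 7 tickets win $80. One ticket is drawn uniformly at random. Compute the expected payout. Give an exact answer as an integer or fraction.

E[payout] = (8/42)·1 + (4/42)·8 + (13/42)·7 + (10/42)·11 + (7/42)·80 = 267/14

267/14 dollars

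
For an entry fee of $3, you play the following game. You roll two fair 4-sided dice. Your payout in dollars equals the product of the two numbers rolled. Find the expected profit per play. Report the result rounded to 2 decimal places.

Distribution of the product of the two numbers rolled: 1 w.p. 1/16, 2 w.p. 1/8, 3 w.p. 1/8, 4 w.p. 3/16, 6 w.p. 1/8, 8 w.p. 1/8, …
E[payout] = (1/16)·1 + (1/8)·2 + (1/8)·3 + (3/16)·4 + (1/8)·6 + (1/8)·8 + (1/16)·9 + (1/8)·12 + (1/16)·16 = 25/4
Expected profit = 25/4 − 3 = 13/4 ≈ $3.25

$3.25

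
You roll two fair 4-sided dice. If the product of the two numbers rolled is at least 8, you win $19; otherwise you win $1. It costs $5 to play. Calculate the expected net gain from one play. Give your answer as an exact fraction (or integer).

11/4 dollars

E[payout] = (5/8)·1 + (3/8)·19 = 31/4
Expected profit = 31/4 − 5 = 11/4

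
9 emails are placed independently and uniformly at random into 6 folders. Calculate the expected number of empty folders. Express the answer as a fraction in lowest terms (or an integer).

1953125/1679616

Let Xⱼ=1 if folder j is empty. P(Xⱼ=1) = ((6-1)/6)^9 = 1953125/10077696.
By linearity, E[#empty] = 6·1953125/10077696 = 1953125/1679616.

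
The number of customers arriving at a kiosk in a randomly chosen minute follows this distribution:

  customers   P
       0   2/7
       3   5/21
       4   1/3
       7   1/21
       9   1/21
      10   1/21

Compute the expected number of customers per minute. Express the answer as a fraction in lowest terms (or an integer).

E[X] = (2/7)·0 + (5/21)·3 + (1/3)·4 + (1/21)·7 + (1/21)·9 + (1/21)·10
     = 23/7

23/7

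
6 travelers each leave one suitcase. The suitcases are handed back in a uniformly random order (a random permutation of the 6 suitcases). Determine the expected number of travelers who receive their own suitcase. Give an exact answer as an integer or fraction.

Let Xᵢ = 1 if person i gets their own suitcase. For each i, P(Xᵢ=1) = 1/6.
By linearity of expectation, E[X₁+…+X_6] = 6·(1/6) = 1.

1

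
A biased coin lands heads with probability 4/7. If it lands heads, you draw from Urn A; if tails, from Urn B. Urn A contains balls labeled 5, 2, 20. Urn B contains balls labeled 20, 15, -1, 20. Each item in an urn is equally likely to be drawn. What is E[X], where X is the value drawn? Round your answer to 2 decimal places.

10.93

E[X | Urn A] = (5 + 2 + 20)/3 = 9
E[X | Urn B] = (20 + 15 − 1 + 20)/4 = 27/2
E[X] = (4/7)·9 + (3/7)·27/2 = 153/14 ≈ 10.93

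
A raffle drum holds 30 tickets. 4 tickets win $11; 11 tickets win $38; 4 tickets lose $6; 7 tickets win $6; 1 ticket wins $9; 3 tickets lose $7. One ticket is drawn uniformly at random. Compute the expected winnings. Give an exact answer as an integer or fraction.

E[payout] = (4/30)·11 + (11/30)·38 + (4/30)·(-6) + (7/30)·6 + (1/30)·9 + (3/30)·(-7) = 78/5

78/5 dollars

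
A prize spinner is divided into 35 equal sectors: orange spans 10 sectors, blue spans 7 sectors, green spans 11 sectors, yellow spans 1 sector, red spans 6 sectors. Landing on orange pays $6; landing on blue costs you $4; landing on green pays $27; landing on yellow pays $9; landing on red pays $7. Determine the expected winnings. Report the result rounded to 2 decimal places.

$10.86

E[payout] = (10/35)·6 + (7/35)·(-4) + (11/35)·27 + (1/35)·9 + (6/35)·7 = 76/7
≈ $10.86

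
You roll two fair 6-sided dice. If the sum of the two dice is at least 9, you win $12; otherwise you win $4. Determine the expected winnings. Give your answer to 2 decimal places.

$6.22

E[payout] = (13/18)·4 + (5/18)·12 = 56/9
≈ $6.22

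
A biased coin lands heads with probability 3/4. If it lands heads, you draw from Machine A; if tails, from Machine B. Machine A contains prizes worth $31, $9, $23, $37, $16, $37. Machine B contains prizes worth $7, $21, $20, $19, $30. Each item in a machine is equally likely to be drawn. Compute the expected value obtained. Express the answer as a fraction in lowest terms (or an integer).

959/40 dollars

E[X | Machine A] = (31 + 9 + 23 + 37 + 16 + 37)/6 = 51/2
E[X | Machine B] = (7 + 21 + 20 + 19 + 30)/5 = 97/5
E[X] = (3/4)·51/2 + (1/4)·97/5 = 959/40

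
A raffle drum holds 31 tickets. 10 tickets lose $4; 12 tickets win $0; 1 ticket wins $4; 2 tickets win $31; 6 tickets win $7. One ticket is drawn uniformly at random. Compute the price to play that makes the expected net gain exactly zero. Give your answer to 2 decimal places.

E[payout] = (10/31)·(-4) + (12/31)·0 + (1/31)·4 + (2/31)·31 + (6/31)·7 = 68/31
Fair fee = E[payout] = 68/31 ≈ $2.19

$2.19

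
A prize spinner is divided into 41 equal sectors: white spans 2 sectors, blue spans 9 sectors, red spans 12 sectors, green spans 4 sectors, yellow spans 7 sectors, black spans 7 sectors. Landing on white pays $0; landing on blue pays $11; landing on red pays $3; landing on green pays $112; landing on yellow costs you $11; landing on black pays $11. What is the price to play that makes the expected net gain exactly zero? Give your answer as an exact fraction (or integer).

E[payout] = (2/41)·0 + (9/41)·11 + (12/41)·3 + (4/41)·112 + (7/41)·(-11) + (7/41)·11 = 583/41
Fair fee = E[payout] = 583/41

583/41 dollars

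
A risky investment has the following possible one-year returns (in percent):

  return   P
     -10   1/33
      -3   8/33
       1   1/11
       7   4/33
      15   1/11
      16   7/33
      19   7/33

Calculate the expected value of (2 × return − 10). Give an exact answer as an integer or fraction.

E[2x-10] = (1/33)·(-30) + (8/33)·(-16) + (1/11)·(-8) + (4/33)·4 + (1/11)·20 + (7/33)·22 + (7/33)·28
     = 244/33

244/33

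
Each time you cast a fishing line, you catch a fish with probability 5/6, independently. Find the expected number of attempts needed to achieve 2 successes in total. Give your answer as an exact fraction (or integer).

12/5

By linearity (sum of 2 independent geometric waits), E[trials] = 2/p = 2/(5/6) = 12/5.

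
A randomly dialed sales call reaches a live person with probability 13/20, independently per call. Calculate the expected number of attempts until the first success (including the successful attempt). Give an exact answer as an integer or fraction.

For a geometric distribution, E[trials] = 1/p = 1/(13/20) = 20/13.

20/13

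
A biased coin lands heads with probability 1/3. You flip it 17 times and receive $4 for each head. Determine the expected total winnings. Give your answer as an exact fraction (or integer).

E[#heads] = 17·1/3 = 17/3 (linearity over flips).
E[winnings] = 4·17/3 = 68/3.

68/3 dollars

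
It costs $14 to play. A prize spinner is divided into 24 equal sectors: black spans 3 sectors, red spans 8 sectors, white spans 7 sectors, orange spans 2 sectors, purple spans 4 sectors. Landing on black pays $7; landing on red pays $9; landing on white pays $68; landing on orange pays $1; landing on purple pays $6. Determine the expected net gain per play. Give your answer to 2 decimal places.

$10.79

E[payout] = (3/24)·7 + (8/24)·9 + (7/24)·68 + (2/24)·1 + (4/24)·6 = 595/24
Expected profit = 595/24 − 14 = 259/24 ≈ $10.79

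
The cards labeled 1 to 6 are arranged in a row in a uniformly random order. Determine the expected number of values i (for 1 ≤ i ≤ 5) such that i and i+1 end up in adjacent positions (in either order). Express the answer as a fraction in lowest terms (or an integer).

5/3

For each i ∈ {1,…,5}, let Xᵢ = 1 if i and i+1 are adjacent. P(Xᵢ=1) = 2·(6−1)!/6! = 2/6.
By linearity, E[ΣXᵢ] = (5)·(2/6) = 5/3.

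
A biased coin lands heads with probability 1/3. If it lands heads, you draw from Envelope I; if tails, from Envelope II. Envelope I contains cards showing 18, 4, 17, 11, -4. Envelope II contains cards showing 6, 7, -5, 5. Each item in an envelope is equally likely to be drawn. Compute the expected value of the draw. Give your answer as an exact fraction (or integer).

E[X | Envelope I] = (18 + 4 + 17 + 11 − 4)/5 = 46/5
E[X | Envelope II] = (6 + 7 − 5 + 5)/4 = 13/4
E[X] = (1/3)·46/5 + (2/3)·13/4 = 157/30

157/30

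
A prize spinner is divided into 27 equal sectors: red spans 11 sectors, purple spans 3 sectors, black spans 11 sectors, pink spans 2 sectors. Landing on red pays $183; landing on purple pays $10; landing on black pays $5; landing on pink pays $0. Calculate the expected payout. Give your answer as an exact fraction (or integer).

2098/27 dollars

E[payout] = (11/27)·183 + (3/27)·10 + (11/27)·5 + (2/27)·0 = 2098/27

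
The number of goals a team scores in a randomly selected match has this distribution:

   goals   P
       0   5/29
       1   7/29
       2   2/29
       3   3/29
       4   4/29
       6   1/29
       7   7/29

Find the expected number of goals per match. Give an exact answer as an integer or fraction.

E[X] = (5/29)·0 + (7/29)·1 + (2/29)·2 + (3/29)·3 + (4/29)·4 + (1/29)·6 + (7/29)·7
     = 91/29

91/29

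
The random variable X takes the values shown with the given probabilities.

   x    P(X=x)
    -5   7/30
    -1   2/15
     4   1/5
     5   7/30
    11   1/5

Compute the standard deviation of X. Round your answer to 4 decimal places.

5.5662

E[X] = 43/15, E[X²] = 196/5
Var(X) = E[X²] − (E[X])² = 196/5 − 1849/225 = 6971/225
SD(X) = √(6971/225) ≈ 5.5662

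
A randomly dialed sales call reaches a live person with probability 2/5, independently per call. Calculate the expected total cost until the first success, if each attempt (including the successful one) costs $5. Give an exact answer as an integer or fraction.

25/2 dollars

E[#attempts] = 1/p = 5/2; E[cost] = 5·5/2 = 25/2.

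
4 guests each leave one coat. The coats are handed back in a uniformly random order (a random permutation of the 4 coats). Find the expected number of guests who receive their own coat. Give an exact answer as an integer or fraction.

Let Xᵢ = 1 if person i gets their own coat. For each i, P(Xᵢ=1) = 1/4.
By linearity of expectation, E[X₁+…+X_4] = 4·(1/4) = 1.

1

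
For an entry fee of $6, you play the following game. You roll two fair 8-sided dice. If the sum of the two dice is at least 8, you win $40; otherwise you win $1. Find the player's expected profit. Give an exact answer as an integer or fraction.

1357/64 dollars

E[payout] = (21/64)·1 + (43/64)·40 = 1741/64
Expected profit = 1741/64 − 6 = 1357/64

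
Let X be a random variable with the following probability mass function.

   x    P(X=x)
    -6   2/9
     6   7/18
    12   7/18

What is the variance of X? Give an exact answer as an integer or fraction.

413/9

E[X] = (2/9)·(-6) + (7/18)·6 + (7/18)·12 = 17/3
E[X²] = (2/9)·36 + (7/18)·36 + (7/18)·144 = 78
Var(X) = 78 − (17/3)² = 413/9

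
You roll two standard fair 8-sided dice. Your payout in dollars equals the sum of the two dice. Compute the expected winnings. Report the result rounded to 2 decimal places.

$9.00

Distribution of the sum of the two dice: 2 w.p. 1/64, 3 w.p. 1/32, 4 w.p. 3/64, 5 w.p. 1/16, 6 w.p. 5/64, 7 w.p. 3/32, …
E[payout] = (1/64)·2 + (1/32)·3 + (3/64)·4 + (1/16)·5 + (5/64)·6 + (3/32)·7 + (7/64)·8 + (1/8)·9 + (7/64)·10 + (3/32)·11 + (5/64)·12 + (1/16)·13 + (3/64)·14 + (1/32)·15 + (1/64)·16 = 9
≈ $9.00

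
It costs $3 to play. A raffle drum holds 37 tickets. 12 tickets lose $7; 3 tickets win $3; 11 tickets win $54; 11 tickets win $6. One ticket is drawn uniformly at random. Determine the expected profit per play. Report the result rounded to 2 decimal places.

E[payout] = (12/37)·(-7) + (3/37)·3 + (11/37)·54 + (11/37)·6 = 585/37
Expected profit = 585/37 − 3 = 474/37 ≈ $12.81

$12.81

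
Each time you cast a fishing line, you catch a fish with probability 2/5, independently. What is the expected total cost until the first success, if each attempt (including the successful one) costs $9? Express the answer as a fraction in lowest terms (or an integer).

45/2 dollars

E[#attempts] = 1/p = 5/2; E[cost] = 9·5/2 = 45/2.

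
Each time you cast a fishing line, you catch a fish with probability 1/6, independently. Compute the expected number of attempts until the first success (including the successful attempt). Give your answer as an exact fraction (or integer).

6

For a geometric distribution, E[trials] = 1/p = 1/(1/6) = 6.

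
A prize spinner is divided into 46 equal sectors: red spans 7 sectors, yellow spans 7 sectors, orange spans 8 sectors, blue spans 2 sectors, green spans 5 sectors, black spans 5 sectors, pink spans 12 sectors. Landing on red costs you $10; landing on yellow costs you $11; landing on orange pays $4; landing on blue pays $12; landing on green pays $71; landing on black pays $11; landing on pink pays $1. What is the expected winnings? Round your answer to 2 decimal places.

$7.20

E[payout] = (7/46)·(-10) + (7/46)·(-11) + (8/46)·4 + (2/46)·12 + (5/46)·71 + (5/46)·11 + (12/46)·1 = 331/46
≈ $7.20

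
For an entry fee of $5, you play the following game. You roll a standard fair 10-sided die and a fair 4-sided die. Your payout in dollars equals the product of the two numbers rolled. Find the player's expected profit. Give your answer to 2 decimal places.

$8.75

Distribution of the product of the two numbers rolled: 1 w.p. 1/40, 2 w.p. 1/20, 3 w.p. 1/20, 4 w.p. 3/40, 5 w.p. 1/40, 6 w.p. 3/40, …
E[payout] = (1/40)·1 + (1/20)·2 + (1/20)·3 + (3/40)·4 + (1/40)·5 + (3/40)·6 + (1/40)·7 + (3/40)·8 + (1/20)·9 + (1/20)·10 + (3/40)·12 + (1/40)·14 + (1/40)·15 + (1/20)·16 + (1/20)·18 + (1/20)·20 + (1/40)·21 + (1/20)·24 + (1/40)·27 + (1/40)·28 + (1/40)·30 + (1/40)·32 + (1/40)·36 + (1/40)·40 = 55/4
Expected profit = 55/4 − 5 = 35/4 ≈ $8.75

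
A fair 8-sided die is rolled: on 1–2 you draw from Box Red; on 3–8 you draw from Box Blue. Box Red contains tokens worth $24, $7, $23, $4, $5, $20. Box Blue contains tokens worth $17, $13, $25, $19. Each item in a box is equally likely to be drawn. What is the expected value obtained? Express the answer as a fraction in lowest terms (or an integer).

E[X | Box Red] = (24 + 7 + 23 + 4 + 5 + 20)/6 = 83/6
E[X | Box Blue] = (17 + 13 + 25 + 19)/4 = 37/2
E[X] = (1/4)·83/6 + (3/4)·37/2 = 52/3

52/3 dollars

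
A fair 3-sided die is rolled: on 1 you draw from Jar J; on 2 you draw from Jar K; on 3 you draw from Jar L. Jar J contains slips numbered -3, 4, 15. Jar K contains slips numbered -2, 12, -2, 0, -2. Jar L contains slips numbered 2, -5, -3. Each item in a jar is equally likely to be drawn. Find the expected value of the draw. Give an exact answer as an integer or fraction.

68/45

E[X | Jar J] = (-3 + 4 + 15)/3 = 16/3
E[X | Jar K] = (-2 + 12 − 2 + 0 − 2)/5 = 6/5
E[X | Jar L] = (2 − 5 − 3)/3 = -2
E[X] = (1/3)·16/3 + (1/3)·6/5 + (1/3)·(-2) = 68/45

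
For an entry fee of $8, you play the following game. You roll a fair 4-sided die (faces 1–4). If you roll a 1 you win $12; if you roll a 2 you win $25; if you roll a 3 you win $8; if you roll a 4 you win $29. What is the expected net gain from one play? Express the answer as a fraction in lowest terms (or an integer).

E[payout] = (1/4)·8 + (1/4)·12 + (1/4)·25 + (1/4)·29 = 37/2
Expected profit = 37/2 − 8 = 21/2

21/2 dollars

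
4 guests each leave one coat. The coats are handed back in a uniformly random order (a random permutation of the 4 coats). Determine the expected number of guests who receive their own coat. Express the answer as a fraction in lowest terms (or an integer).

1

Let Xᵢ = 1 if person i gets their own coat. For each i, P(Xᵢ=1) = 1/4.
By linearity of expectation, E[X₁+…+X_4] = 4·(1/4) = 1.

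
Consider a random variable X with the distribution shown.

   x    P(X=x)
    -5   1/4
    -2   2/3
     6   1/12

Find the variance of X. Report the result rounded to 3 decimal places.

E[X] = (1/4)·(-5) + (2/3)·(-2) + (1/12)·6 = -25/12
E[X²] = (1/4)·25 + (2/3)·4 + (1/12)·36 = 143/12
Var(X) = 143/12 − (-25/12)² = 1091/144 ≈ 7.576

7.576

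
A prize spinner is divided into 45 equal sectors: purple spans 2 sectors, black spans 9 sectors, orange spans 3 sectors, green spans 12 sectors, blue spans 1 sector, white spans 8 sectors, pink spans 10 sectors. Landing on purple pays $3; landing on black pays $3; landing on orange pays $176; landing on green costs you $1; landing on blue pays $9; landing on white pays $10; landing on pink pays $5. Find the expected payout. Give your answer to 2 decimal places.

E[payout] = (2/45)·3 + (9/45)·3 + (3/45)·176 + (12/45)·(-1) + (1/45)·9 + (8/45)·10 + (10/45)·5 = 688/45
≈ $15.29

$15.29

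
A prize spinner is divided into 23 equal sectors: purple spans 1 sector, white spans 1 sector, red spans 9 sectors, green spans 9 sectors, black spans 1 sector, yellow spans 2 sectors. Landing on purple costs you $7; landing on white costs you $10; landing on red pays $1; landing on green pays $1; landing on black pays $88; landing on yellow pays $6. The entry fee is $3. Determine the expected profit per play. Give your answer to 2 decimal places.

E[payout] = (1/23)·(-7) + (1/23)·(-10) + (9/23)·1 + (9/23)·1 + (1/23)·88 + (2/23)·6 = 101/23
Expected profit = 101/23 − 3 = 32/23 ≈ $1.39

$1.39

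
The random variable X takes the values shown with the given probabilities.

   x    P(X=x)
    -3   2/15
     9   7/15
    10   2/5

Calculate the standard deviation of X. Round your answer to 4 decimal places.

4.2615

E[X] = 39/5, E[X²] = 79
Var(X) = E[X²] − (E[X])² = 79 − 1521/25 = 454/25
SD(X) = √(454/25) ≈ 4.2615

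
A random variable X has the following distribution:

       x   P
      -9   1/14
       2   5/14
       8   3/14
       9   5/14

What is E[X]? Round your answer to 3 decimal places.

5.000

E[X] = (1/14)·(-9) + (5/14)·2 + (3/14)·8 + (5/14)·9
     = 5 ≈ 5.000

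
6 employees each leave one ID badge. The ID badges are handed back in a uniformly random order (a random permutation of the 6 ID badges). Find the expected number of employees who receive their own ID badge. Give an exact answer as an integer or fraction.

1

Let Xᵢ = 1 if person i gets their own ID badge. For each i, P(Xᵢ=1) = 1/6.
By linearity of expectation, E[X₁+…+X_6] = 6·(1/6) = 1.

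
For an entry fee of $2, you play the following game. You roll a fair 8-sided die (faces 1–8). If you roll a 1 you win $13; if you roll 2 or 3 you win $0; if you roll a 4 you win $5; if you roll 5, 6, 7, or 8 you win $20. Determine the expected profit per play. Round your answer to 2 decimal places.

$10.25

E[payout] = (1/4)·0 + (1/8)·5 + (1/8)·13 + (1/2)·20 = 49/4
Expected profit = 49/4 − 2 = 41/4 ≈ $10.25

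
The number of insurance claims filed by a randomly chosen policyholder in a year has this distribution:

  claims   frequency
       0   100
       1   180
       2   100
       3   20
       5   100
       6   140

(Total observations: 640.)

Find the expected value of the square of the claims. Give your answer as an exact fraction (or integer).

Total = 640, so P(claims=0) = 100/640, etc.
E[X²] = (5/32)·0 + (9/32)·1 + (5/32)·4 + (1/32)·9 + (5/32)·25 + (7/32)·36
     = 415/32

415/32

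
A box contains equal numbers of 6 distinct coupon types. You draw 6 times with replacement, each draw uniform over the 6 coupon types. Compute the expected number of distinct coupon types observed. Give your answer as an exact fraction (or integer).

31031/7776

Let Xⱼ=1 if type j appears at least once. P(Xⱼ=1) = 1 − ((6−1)/6)^6 = 31031/46656.
E[#distinct] = 6·31031/46656 = 31031/7776.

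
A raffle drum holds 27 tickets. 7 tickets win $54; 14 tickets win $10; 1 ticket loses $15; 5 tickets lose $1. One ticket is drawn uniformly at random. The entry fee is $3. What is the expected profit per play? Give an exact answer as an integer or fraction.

E[payout] = (7/27)·54 + (14/27)·10 + (1/27)·(-15) + (5/27)·(-1) = 166/9
Expected profit = 166/9 − 3 = 139/9

139/9 dollars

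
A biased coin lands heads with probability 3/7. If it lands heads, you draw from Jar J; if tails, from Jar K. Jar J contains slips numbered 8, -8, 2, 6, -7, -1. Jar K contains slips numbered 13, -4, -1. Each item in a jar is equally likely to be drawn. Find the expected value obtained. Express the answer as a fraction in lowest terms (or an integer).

32/21

E[X | Jar J] = (8 − 8 + 2 + 6 − 7 − 1)/6 = 0
E[X | Jar K] = (13 − 4 − 1)/3 = 8/3
E[X] = (3/7)·0 + (4/7)·8/3 = 32/21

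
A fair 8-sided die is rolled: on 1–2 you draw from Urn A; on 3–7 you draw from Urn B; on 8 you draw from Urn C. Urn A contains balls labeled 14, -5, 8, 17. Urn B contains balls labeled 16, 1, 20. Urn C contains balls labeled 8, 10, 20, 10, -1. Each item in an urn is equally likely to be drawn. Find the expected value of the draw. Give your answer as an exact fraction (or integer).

1321/120

E[X | Urn A] = (14 − 5 + 8 + 17)/4 = 17/2
E[X | Urn B] = (16 + 1 + 20)/3 = 37/3
E[X | Urn C] = (8 + 10 + 20 + 10 − 1)/5 = 47/5
E[X] = (1/4)·17/2 + (5/8)·37/3 + (1/8)·47/5 = 1321/120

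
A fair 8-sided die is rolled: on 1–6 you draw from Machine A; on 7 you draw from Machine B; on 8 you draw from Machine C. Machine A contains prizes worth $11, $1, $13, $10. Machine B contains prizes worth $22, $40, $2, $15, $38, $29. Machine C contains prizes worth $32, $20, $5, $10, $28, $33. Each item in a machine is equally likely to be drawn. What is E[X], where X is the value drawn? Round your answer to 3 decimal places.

$12.271

E[X | Machine A] = (11 + 1 + 13 + 10)/4 = 35/4
E[X | Machine B] = (22 + 40 + 2 + 15 + 38 + 29)/6 = 73/3
E[X | Machine C] = (32 + 20 + 5 + 10 + 28 + 33)/6 = 64/3
E[X] = (3/4)·35/4 + (1/8)·73/3 + (1/8)·64/3 = 589/48 ≈ 12.271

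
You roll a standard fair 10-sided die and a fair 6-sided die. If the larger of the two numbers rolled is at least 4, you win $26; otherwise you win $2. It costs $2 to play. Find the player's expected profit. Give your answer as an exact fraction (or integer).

102/5 dollars

E[payout] = (3/20)·2 + (17/20)·26 = 112/5
Expected profit = 112/5 − 2 = 102/5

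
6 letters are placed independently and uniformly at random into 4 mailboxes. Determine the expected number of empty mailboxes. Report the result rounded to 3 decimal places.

Let Xⱼ=1 if mailbox j is empty. P(Xⱼ=1) = ((4-1)/4)^6 = 729/4096.
By linearity, E[#empty] = 4·729/4096 = 729/1024.
≈ 0.712

0.712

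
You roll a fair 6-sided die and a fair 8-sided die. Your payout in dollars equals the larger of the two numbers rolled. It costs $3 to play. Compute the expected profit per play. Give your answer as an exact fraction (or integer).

107/48 dollars

Distribution of the larger of the two numbers rolled: 1 w.p. 1/48, 2 w.p. 1/16, 3 w.p. 5/48, 4 w.p. 7/48, 5 w.p. 3/16, 6 w.p. 11/48, …
E[payout] = (1/48)·1 + (1/16)·2 + (5/48)·3 + (7/48)·4 + (3/16)·5 + (11/48)·6 + (1/8)·7 + (1/8)·8 = 251/48
Expected profit = 251/48 − 3 = 107/48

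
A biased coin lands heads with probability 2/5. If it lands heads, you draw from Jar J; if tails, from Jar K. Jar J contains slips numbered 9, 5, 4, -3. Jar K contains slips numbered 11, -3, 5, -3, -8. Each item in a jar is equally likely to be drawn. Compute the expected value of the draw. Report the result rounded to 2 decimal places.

1.74

E[X | Jar J] = (9 + 5 + 4 − 3)/4 = 15/4
E[X | Jar K] = (11 − 3 + 5 − 3 − 8)/5 = 2/5
E[X] = (2/5)·15/4 + (3/5)·2/5 = 87/50 ≈ 1.74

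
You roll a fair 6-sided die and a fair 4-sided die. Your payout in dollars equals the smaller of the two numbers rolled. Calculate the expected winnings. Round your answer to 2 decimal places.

$2.08

Distribution of the smaller of the two numbers rolled: 1 w.p. 3/8, 2 w.p. 7/24, 3 w.p. 5/24, 4 w.p. 1/8
E[payout] = (3/8)·1 + (7/24)·2 + (5/24)·3 + (1/8)·4 = 25/12
≈ $2.08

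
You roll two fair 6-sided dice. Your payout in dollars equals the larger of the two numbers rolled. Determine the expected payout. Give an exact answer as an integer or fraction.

Distribution of the larger of the two numbers rolled: 1 w.p. 1/36, 2 w.p. 1/12, 3 w.p. 5/36, 4 w.p. 7/36, 5 w.p. 1/4, 6 w.p. 11/36
E[payout] = (1/36)·1 + (1/12)·2 + (5/36)·3 + (7/36)·4 + (1/4)·5 + (11/36)·6 = 161/36

161/36 dollars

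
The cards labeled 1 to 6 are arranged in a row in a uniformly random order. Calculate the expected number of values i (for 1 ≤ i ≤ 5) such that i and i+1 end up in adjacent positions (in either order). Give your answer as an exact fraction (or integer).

5/3

For each i ∈ {1,…,5}, let Xᵢ = 1 if i and i+1 are adjacent. P(Xᵢ=1) = 2·(6−1)!/6! = 2/6.
By linearity, E[ΣXᵢ] = (5)·(2/6) = 5/3.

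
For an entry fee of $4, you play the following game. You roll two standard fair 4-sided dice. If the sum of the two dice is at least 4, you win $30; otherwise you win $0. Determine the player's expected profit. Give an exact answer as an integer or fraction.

163/8 dollars

E[payout] = (3/16)·0 + (13/16)·30 = 195/8
Expected profit = 195/8 − 4 = 163/8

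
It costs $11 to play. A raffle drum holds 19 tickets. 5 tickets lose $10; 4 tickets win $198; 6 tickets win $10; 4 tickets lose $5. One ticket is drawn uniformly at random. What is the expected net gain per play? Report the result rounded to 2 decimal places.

E[payout] = (5/19)·(-10) + (4/19)·198 + (6/19)·10 + (4/19)·(-5) = 782/19
Expected profit = 782/19 − 11 = 573/19 ≈ $30.16

$30.16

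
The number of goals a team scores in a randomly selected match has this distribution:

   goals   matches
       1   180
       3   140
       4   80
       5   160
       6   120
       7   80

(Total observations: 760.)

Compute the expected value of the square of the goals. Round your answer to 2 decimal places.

19.68

Total = 760, so P(goals=1) = 180/760, etc.
E[X²] = (9/38)·1 + (7/38)·9 + (2/19)·16 + (4/19)·25 + (3/19)·36 + (2/19)·49
     = 374/19 ≈ 19.68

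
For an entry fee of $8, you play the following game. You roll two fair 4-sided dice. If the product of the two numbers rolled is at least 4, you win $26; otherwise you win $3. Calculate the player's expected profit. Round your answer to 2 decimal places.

$10.81

E[payout] = (5/16)·3 + (11/16)·26 = 301/16
Expected profit = 301/16 − 8 = 173/16 ≈ $10.81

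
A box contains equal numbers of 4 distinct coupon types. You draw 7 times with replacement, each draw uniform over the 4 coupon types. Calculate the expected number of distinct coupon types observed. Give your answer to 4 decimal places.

Let Xⱼ=1 if type j appears at least once. P(Xⱼ=1) = 1 − ((4−1)/4)^7 = 14197/16384.
E[#distinct] = 4·14197/16384 = 14197/4096.
≈ 3.4661

3.4661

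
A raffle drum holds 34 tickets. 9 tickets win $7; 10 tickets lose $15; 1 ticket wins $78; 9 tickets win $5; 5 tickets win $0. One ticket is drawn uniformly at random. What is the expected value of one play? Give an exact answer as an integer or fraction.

18/17 dollars

E[payout] = (9/34)·7 + (10/34)·(-15) + (1/34)·78 + (9/34)·5 + (5/34)·0 = 18/17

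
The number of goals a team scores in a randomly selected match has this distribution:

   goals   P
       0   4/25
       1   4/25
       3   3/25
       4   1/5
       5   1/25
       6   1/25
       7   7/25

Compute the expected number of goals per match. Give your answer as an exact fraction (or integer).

93/25

E[X] = (4/25)·0 + (4/25)·1 + (3/25)·3 + (1/5)·4 + (1/25)·5 + (1/25)·6 + (7/25)·7
     = 93/25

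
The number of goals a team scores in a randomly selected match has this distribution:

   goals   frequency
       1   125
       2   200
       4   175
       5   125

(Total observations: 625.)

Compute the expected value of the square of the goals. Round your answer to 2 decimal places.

10.96

Total = 625, so P(goals=1) = 125/625, etc.
E[X²] = (1/5)·1 + (8/25)·4 + (7/25)·16 + (1/5)·25
     = 274/25 ≈ 10.96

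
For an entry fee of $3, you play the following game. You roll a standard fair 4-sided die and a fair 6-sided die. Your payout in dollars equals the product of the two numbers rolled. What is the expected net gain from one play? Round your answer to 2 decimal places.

$5.75

Distribution of the product of the two numbers rolled: 1 w.p. 1/24, 2 w.p. 1/12, 3 w.p. 1/12, 4 w.p. 1/8, 5 w.p. 1/24, 6 w.p. 1/8, …
E[payout] = (1/24)·1 + (1/12)·2 + (1/12)·3 + (1/8)·4 + (1/24)·5 + (1/8)·6 + (1/12)·8 + (1/24)·9 + (1/24)·10 + (1/8)·12 + (1/24)·15 + (1/24)·16 + (1/24)·18 + (1/24)·20 + (1/24)·24 = 35/4
Expected profit = 35/4 − 3 = 23/4 ≈ $5.75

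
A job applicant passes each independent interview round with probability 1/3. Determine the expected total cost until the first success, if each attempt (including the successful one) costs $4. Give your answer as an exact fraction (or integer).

E[#attempts] = 1/p = 3; E[cost] = 4·3 = 12.

$12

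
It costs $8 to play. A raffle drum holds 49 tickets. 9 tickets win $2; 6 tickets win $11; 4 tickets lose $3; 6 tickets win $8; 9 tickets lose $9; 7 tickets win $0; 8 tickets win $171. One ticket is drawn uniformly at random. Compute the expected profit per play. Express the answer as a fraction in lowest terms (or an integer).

145/7 dollars

E[payout] = (9/49)·2 + (6/49)·11 + (4/49)·(-3) + (6/49)·8 + (9/49)·(-9) + (7/49)·0 + (8/49)·171 = 201/7
Expected profit = 201/7 − 8 = 145/7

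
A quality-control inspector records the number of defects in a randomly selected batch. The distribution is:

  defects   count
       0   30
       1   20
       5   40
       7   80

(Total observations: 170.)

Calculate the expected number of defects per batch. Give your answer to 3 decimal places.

Total = 170, so P(defects=0) = 30/170, etc.
E[X] = (3/17)·0 + (2/17)·1 + (4/17)·5 + (8/17)·7
     = 78/17 ≈ 4.588

4.588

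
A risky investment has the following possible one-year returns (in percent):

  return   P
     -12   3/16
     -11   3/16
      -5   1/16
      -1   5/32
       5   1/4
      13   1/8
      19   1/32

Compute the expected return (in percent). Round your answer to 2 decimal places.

E[X] = (3/16)·(-12) + (3/16)·(-11) + (1/16)·(-5) + (5/32)·(-1) + (1/4)·5 + (1/8)·13 + (1/32)·19
     = -21/16 ≈ -1.31

-1.31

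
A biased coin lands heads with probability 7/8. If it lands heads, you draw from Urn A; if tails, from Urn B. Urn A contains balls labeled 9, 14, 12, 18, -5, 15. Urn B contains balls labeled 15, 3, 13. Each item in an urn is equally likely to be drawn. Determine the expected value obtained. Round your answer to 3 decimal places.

10.479

E[X | Urn A] = (9 + 14 + 12 + 18 − 5 + 15)/6 = 21/2
E[X | Urn B] = (15 + 3 + 13)/3 = 31/3
E[X] = (7/8)·21/2 + (1/8)·31/3 = 503/48 ≈ 10.479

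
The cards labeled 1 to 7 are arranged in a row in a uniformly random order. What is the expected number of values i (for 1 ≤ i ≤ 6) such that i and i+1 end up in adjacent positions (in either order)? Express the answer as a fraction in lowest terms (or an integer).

12/7

For each i ∈ {1,…,6}, let Xᵢ = 1 if i and i+1 are adjacent. P(Xᵢ=1) = 2·(7−1)!/7! = 2/7.
By linearity, E[ΣXᵢ] = (6)·(2/7) = 12/7.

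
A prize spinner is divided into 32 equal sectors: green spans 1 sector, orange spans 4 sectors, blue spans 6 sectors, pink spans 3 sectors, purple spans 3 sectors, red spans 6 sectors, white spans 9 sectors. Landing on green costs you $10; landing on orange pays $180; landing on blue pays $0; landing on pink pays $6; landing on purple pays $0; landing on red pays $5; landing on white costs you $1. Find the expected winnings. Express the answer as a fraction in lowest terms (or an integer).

E[payout] = (1/32)·(-10) + (4/32)·180 + (6/32)·0 + (3/32)·6 + (3/32)·0 + (6/32)·5 + (9/32)·(-1) = 749/32

749/32 dollars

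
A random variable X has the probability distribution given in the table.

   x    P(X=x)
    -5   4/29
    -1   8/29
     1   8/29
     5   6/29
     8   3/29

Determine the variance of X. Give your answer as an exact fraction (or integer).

E[X] = (4/29)·(-5) + (8/29)·(-1) + (8/29)·1 + (6/29)·5 + (3/29)·8 = 34/29
E[X²] = (4/29)·25 + (8/29)·1 + (8/29)·1 + (6/29)·25 + (3/29)·64 = 458/29
Var(X) = 458/29 − (34/29)² = 12126/841

12126/841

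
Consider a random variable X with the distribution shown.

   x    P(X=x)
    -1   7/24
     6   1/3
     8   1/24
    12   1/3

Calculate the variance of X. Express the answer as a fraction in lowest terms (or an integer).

E[X] = (7/24)·(-1) + (1/3)·6 + (1/24)·8 + (1/3)·12 = 145/24
E[X²] = (7/24)·1 + (1/3)·36 + (1/24)·64 + (1/3)·144 = 1511/24
Var(X) = 1511/24 − (145/24)² = 15239/576

15239/576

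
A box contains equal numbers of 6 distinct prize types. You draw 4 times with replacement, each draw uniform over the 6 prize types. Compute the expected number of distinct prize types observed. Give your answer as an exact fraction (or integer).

671/216

Let Xⱼ=1 if type j appears at least once. P(Xⱼ=1) = 1 − ((6−1)/6)^4 = 671/1296.
E[#distinct] = 6·671/1296 = 671/216.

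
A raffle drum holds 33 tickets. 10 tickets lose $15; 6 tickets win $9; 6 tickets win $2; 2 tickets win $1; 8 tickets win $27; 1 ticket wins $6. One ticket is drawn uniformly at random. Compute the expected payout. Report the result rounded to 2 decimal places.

E[payout] = (10/33)·(-15) + (6/33)·9 + (6/33)·2 + (2/33)·1 + (8/33)·27 + (1/33)·6 = 140/33
≈ $4.24

$4.24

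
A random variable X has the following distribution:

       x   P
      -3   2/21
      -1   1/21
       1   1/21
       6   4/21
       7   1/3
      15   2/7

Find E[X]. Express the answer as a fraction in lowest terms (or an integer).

157/21

E[X] = (2/21)·(-3) + (1/21)·(-1) + (1/21)·1 + (4/21)·6 + (1/3)·7 + (2/7)·15
     = 157/21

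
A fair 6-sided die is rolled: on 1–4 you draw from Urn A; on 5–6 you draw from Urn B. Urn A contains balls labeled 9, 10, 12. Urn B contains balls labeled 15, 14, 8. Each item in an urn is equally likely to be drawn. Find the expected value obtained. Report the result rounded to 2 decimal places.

11.00

E[X | Urn A] = (9 + 10 + 12)/3 = 31/3
E[X | Urn B] = (15 + 14 + 8)/3 = 37/3
E[X] = (2/3)·31/3 + (1/3)·37/3 = 11 ≈ 11.00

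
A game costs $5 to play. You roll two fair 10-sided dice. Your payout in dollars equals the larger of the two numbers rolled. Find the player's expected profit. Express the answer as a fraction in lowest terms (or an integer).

43/20 dollars

Distribution of the larger of the two numbers rolled: 1 w.p. 1/100, 2 w.p. 3/100, 3 w.p. 1/20, 4 w.p. 7/100, 5 w.p. 9/100, 6 w.p. 11/100, …
E[payout] = (1/100)·1 + (3/100)·2 + (1/20)·3 + (7/100)·4 + (9/100)·5 + (11/100)·6 + (13/100)·7 + (3/20)·8 + (17/100)·9 + (19/100)·10 = 143/20
Expected profit = 143/20 − 5 = 43/20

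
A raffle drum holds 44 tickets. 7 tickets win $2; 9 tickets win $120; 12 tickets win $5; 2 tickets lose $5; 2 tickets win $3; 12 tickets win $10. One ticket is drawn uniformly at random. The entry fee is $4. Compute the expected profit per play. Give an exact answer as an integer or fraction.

E[payout] = (7/44)·2 + (9/44)·120 + (12/44)·5 + (2/44)·(-5) + (2/44)·3 + (12/44)·10 = 635/22
Expected profit = 635/22 − 4 = 547/22

547/22 dollars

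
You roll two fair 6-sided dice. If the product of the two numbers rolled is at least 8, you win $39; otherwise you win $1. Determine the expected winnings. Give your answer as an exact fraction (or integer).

218/9 dollars

E[payout] = (7/18)·1 + (11/18)·39 = 218/9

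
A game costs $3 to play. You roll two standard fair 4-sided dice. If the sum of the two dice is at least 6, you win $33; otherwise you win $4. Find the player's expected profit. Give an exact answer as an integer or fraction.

E[payout] = (5/8)·4 + (3/8)·33 = 119/8
Expected profit = 119/8 − 3 = 95/8

95/8 dollars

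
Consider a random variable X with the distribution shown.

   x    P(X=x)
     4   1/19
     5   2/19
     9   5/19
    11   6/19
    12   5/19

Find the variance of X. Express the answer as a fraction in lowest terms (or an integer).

E[X] = (1/19)·4 + (2/19)·5 + (5/19)·9 + (6/19)·11 + (5/19)·12 = 185/19
E[X²] = (1/19)·16 + (2/19)·25 + (5/19)·81 + (6/19)·121 + (5/19)·144 = 1917/19
Var(X) = 1917/19 − (185/19)² = 2198/361

2198/361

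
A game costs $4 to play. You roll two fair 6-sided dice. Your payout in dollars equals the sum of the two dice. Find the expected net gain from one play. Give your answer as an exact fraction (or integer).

$3

Distribution of the sum of the two dice: 2 w.p. 1/36, 3 w.p. 1/18, 4 w.p. 1/12, 5 w.p. 1/9, 6 w.p. 5/36, 7 w.p. 1/6, …
E[payout] = (1/36)·2 + (1/18)·3 + (1/12)·4 + (1/9)·5 + (5/36)·6 + (1/6)·7 + (5/36)·8 + (1/9)·9 + (1/12)·10 + (1/18)·11 + (1/36)·12 = 7
Expected profit = 7 − 4 = 3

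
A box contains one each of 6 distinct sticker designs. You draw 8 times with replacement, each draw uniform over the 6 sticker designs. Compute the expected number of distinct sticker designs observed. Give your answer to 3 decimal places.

4.605

Let Xⱼ=1 if type j appears at least once. P(Xⱼ=1) = 1 − ((6−1)/6)^8 = 1288991/1679616.
E[#distinct] = 6·1288991/1679616 = 1288991/279936.
≈ 4.605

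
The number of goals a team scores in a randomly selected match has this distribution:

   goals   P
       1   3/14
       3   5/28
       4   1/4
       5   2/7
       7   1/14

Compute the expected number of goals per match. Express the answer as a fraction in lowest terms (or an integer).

E[X] = (3/14)·1 + (5/28)·3 + (1/4)·4 + (2/7)·5 + (1/14)·7
     = 103/28

103/28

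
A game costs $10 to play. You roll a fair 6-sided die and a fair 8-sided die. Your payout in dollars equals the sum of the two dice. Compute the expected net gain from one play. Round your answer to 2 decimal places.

Distribution of the sum of the two dice: 2 w.p. 1/48, 3 w.p. 1/24, 4 w.p. 1/16, 5 w.p. 1/12, 6 w.p. 5/48, 7 w.p. 1/8, …
E[payout] = (1/48)·2 + (1/24)·3 + (1/16)·4 + (1/12)·5 + (5/48)·6 + (1/8)·7 + (1/8)·8 + (1/8)·9 + (5/48)·10 + (1/12)·11 + (1/16)·12 + (1/24)·13 + (1/48)·14 = 8
Expected profit = 8 − 10 = -2 ≈ -$2.00

-$2.00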